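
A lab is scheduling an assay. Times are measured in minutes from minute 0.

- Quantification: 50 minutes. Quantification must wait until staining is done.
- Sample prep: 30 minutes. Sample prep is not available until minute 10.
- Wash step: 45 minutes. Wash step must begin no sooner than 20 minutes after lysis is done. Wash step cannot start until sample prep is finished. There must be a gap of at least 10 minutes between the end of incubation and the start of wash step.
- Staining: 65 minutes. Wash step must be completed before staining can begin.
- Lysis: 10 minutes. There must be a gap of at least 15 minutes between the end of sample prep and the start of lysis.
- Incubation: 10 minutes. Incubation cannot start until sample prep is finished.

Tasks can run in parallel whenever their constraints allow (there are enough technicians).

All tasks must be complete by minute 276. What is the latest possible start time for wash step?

116

Quantification must finish by minute 276; it takes 50 minutes, so it must start by 276 − 50 = minute 226.
Since quantification (must start by minute 226) depends on it, staining must finish by minute 226. Backing off its 65-minute duration gives a latest start of minute 161.
Since staining (must start by minute 161) depends on it, wash step must finish by minute 161. Backing off its 45-minute duration gives a latest start of minute 116.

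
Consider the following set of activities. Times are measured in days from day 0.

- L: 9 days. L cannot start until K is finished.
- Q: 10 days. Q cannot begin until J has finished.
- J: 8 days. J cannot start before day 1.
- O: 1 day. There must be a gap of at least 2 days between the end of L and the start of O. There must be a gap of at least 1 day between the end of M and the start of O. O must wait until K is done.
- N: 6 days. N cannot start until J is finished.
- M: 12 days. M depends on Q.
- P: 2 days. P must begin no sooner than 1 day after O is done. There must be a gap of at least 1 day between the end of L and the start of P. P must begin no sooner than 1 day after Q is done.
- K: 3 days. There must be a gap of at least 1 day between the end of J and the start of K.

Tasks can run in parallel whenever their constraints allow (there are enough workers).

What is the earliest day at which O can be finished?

J cannot begin until its own release at day 1. It runs from day 1 to 1 + 8 = day 9.
After J (finishes day 9), Q can start at day 9 and finishes at day 19.
M waits on Q (finishes day 19), so it starts at day 19 and finishes at 19 + 12 = day 31.
After J (finishes day 9, plus 1-day gap → day 10), K can start at day 10 and finishes at day 13.
After K (finishes day 13), L can start at day 13 and finishes at day 22.
O cannot start until L (finishes day 22, plus 2-day gap → day 24); M (finishes day 31, plus 1-day gap → day 32); K (finishes day 13). The controlling bound is day 32, so O finishes at 32 + 1 = day 33.

33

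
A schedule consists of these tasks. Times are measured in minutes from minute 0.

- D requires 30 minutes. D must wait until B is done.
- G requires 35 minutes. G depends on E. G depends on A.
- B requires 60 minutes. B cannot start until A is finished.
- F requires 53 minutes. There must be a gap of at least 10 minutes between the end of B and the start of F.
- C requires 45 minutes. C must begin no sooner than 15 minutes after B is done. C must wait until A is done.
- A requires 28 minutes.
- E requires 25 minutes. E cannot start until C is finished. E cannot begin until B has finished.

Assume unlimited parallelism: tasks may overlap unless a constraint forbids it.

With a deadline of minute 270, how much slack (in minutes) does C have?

62

Nothing blocks A, so it runs from minute 0 to minute 28.
B waits on A (finishes minute 28), so it starts at minute 28 and finishes at 28 + 60 = minute 88.
C needs all of B (finishes minute 88, plus 15-minute gap → minute 103); A (finishes minute 28). That puts its earliest start at minute 103; it finishes at 103 + 45 = minute 148.

Working backward from the deadline:
To finish by minute 270, G (duration 35) must start no later than minute 235.
Since G (must start by minute 235) depends on it, E must finish by minute 235. Backing off its 25-minute duration gives a latest start of minute 210.
C feeds into E (must start by minute 210); so C must finish by minute 210 and therefore start by minute 165.
So C can start as early as minute 103 and as late as minute 165, giving 165 − 103 = 62 minutes of slack.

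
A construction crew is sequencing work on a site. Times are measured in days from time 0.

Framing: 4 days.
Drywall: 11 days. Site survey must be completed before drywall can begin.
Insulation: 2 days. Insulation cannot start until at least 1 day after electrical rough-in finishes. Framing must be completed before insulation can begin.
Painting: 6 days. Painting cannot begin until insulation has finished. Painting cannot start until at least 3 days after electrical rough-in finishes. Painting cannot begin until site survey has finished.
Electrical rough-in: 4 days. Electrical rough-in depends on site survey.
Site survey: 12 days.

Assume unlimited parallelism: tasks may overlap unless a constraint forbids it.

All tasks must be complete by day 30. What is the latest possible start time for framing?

Nothing follows painting; the deadline of day 30 is its only limit. It must start by 30 − 6 = day 24.
Insulation feeds into painting (must start by day 24); so insulation must finish by day 24 and therefore start by day 22.
Framing must finish before insulation (must start by day 22). With a 4-day duration, framing must start by 22 − 4 = day 18.

18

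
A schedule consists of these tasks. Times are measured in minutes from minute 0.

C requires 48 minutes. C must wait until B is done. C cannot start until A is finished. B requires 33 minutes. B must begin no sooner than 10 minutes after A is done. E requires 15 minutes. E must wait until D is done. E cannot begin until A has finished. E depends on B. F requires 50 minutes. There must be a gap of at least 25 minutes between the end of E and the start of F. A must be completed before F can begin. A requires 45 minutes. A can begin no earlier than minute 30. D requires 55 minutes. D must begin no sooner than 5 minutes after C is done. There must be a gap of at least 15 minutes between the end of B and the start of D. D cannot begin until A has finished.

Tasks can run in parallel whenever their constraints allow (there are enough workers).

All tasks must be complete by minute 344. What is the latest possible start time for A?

58

Nothing follows F; the deadline of minute 344 is its only limit. It must start by 344 − 50 = minute 294.
E must finish before F (must start by minute 294, minus 25-minute gap → minute 269). With a 15-minute duration, E must start by 269 − 15 = minute 254.
D must finish before E (must start by minute 254). With a 55-minute duration, D must start by 254 − 55 = minute 199.
C has to be done before D (must start by minute 199, minus 5-minute gap → minute 194). That means finishing by minute 194, i.e. starting by 194 − 48 = minute 146.
B has several dependents: C (must start by minute 146); D (must start by minute 199, minus 15-minute gap → minute 184); E (must start by minute 254). The earliest of those limits is minute 146, so B must start by 146 − 33 = minute 113.
A must finish in time for B (must start by minute 113, minus 10-minute gap → minute 103); C (must start by minute 146); D (must start by minute 199); E (must start by minute 254); F (must start by minute 294). The tightest is minute 103, so A must start by 103 − 45 = minute 58.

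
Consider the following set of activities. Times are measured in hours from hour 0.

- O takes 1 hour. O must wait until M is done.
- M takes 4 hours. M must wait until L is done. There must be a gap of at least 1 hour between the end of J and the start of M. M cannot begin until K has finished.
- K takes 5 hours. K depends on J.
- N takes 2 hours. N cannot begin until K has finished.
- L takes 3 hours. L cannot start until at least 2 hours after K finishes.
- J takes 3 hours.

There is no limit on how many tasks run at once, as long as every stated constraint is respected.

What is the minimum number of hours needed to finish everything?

18

J has no prerequisites, so it starts at hour 0 and finishes at hour 3.
K cannot begin until J (finishes hour 3). It runs from hour 3 to 3 + 5 = hour 8.
N cannot begin until K (finishes hour 8). It runs from hour 8 to 8 + 2 = hour 10.
L waits on K (finishes hour 8, plus 2-hour gap → hour 10), so it starts at hour 10 and finishes at 10 + 3 = hour 13.
M cannot start until L (finishes hour 13); J (finishes hour 3, plus 1-hour gap → hour 4); K (finishes hour 8). The controlling bound is hour 13, so M finishes at 13 + 4 = hour 17.
After M (finishes hour 17), O can start at hour 17 and finishes at hour 18.
All tasks are finished once the last one completes. Finish times: J at 3, K at 8, L at 13, M at 17, N at 10, O at 18. The latest is hour 18.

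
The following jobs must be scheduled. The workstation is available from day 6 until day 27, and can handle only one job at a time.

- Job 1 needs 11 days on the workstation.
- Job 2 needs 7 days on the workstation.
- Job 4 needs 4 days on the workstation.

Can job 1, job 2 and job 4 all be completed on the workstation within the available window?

No

The workstation window is 27 − 6 = 21 days.
Running back to back, the jobs need 11 + 7 + 4 = 22 days on the workstation.
Since 22 > 21, they cannot all fit.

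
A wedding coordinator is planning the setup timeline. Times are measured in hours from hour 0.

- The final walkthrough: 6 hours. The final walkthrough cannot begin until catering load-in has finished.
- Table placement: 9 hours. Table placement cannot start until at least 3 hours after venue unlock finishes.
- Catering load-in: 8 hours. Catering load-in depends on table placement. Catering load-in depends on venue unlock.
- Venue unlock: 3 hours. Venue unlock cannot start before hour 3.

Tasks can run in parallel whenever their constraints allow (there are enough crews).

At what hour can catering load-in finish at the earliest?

26

After its own release at hour 3, venue unlock can start at hour 3 and finishes at hour 6.
Table placement waits on venue unlock (finishes hour 6, plus 3-hour gap → hour 9), so it starts at hour 9 and finishes at 9 + 9 = hour 18.
Catering load-in cannot start until table placement (finishes hour 18); venue unlock (finishes hour 6). The controlling bound is hour 18, so catering load-in finishes at 18 + 8 = hour 26.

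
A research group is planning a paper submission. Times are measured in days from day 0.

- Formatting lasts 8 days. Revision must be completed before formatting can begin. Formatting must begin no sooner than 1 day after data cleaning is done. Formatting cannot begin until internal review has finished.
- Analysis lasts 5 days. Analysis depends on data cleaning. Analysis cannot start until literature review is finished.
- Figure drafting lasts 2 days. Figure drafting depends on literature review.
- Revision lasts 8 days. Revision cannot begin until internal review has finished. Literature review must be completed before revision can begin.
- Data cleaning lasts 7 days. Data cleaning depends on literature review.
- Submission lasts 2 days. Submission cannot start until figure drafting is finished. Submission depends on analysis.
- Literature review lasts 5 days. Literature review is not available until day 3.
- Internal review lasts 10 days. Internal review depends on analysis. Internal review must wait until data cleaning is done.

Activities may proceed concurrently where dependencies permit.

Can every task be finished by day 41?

Literature review waits on its own release at day 3, so it starts at day 3 and finishes at 3 + 5 = day 8.
After literature review (finishes day 8), figure drafting can start at day 8 and finishes at day 10.
After literature review (finishes day 8), data cleaning can start at day 8 and finishes at day 15.
For analysis: data cleaning (finishes day 15); literature review (finishes day 8). Taking the maximum gives a start of day 15, and it finishes at 15 + 5 = day 20.
Submission needs all of figure drafting (finishes day 10); analysis (finishes day 20). That puts its earliest start at day 20; it finishes at 20 + 2 = day 22.
Internal review needs all of analysis (finishes day 20); data cleaning (finishes day 15). That puts its earliest start at day 20; it finishes at 20 + 10 = day 30.
For revision: internal review (finishes day 30); literature review (finishes day 8). Taking the maximum gives a start of day 30, and it finishes at 30 + 8 = day 38.
Formatting needs all of revision (finishes day 38); data cleaning (finishes day 15, plus 1-day gap → day 16); internal review (finishes day 30). That puts its earliest start at day 38; it finishes at 38 + 8 = day 46.
The earliest everything can be done is day 46, which is after the deadline of 41, so it is not possible.

No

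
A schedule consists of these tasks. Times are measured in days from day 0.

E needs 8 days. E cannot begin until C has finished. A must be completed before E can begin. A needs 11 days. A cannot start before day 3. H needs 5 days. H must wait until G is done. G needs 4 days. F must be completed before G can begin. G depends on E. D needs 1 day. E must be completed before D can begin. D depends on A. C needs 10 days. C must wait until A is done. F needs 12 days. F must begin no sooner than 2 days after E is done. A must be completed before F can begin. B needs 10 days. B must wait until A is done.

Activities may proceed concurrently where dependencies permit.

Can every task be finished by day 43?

No

After its own release at day 3, A can start at day 3 and finishes at day 14.
C cannot begin until A (finishes day 14). It runs from day 14 to 14 + 10 = day 24.
For E: C (finishes day 24); A (finishes day 14). Taking the maximum gives a start of day 24, and it finishes at 24 + 8 = day 32.
For F: E (finishes day 32, plus 2-day gap → day 34); A (finishes day 14). Taking the maximum gives a start of day 34, and it finishes at 34 + 12 = day 46.
G has to wait for F (finishes day 46); E (finishes day 32). The latest of these is day 46, so G runs day 46 to 46 + 4 = day 50.
After G (finishes day 50), H can start at day 50 and finishes at day 55.
For D: E (finishes day 32); A (finishes day 14). Taking the maximum gives a start of day 32, and it finishes at 32 + 1 = day 33.
After A (finishes day 14), B can start at day 14 and finishes at day 24.
The earliest everything can be done is day 55, which is after the deadline of 43, so it is not possible.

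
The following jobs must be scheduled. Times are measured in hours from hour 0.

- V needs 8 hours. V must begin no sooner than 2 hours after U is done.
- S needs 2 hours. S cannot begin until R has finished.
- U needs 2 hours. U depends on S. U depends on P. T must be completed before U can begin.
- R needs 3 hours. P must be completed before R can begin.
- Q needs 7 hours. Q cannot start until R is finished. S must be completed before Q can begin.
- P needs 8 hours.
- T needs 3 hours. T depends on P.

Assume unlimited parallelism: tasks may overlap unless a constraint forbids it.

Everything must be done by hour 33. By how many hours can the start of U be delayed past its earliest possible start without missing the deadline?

8

P can start immediately at hour 0; it finishes at hour 8.
T waits on P (finishes hour 8), so it starts at hour 8 and finishes at 8 + 3 = hour 11.
R cannot begin until P (finishes hour 8). It runs from hour 8 to 8 + 3 = hour 11.
After R (finishes hour 11), S can start at hour 11 and finishes at hour 13.
U has to wait for S (finishes hour 13); P (finishes hour 8); T (finishes hour 11). The latest of these is hour 13, so U runs hour 13 to 13 + 2 = hour 15.

Working backward from the deadline:
V has no dependents, so it just needs to finish by hour 33. Starting by 33 − 8 = hour 25 achieves that.
U has to be done before V (must start by hour 25, minus 2-hour gap → hour 23). That means finishing by hour 23, i.e. starting by 23 − 2 = hour 21.
So U can start as early as hour 13 and as late as hour 21, giving 21 − 13 = 8 hours of slack.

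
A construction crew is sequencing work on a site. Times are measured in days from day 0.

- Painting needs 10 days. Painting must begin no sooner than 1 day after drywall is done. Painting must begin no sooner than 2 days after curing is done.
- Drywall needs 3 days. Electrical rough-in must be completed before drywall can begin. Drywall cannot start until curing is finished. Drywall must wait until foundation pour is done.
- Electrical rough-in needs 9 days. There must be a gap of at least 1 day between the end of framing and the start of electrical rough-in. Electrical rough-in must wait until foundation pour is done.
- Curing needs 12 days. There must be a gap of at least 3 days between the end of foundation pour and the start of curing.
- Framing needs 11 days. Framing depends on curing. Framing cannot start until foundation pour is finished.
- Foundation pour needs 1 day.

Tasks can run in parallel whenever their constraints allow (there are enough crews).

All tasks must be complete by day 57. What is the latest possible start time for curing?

Painting has no dependents, so it just needs to finish by day 57. Starting by 57 − 10 = day 47 achieves that.
Drywall has to be done before painting (must start by day 47, minus 1-day gap → day 46). That means finishing by day 46, i.e. starting by 46 − 3 = day 43.
Since drywall (must start by day 43) depends on it, electrical rough-in must finish by day 43. Backing off its 9-day duration gives a latest start of day 34.
Framing must finish before electrical rough-in (must start by day 34, minus 1-day gap → day 33). With an 11-day duration, framing must start by 33 − 11 = day 22.
For curing: framing (must start by day 22); drywall (must start by day 43); painting (must start by day 47, minus 2-day gap → day 45). The most restrictive is day 22; with a 12-day duration, curing must start by day 10.

10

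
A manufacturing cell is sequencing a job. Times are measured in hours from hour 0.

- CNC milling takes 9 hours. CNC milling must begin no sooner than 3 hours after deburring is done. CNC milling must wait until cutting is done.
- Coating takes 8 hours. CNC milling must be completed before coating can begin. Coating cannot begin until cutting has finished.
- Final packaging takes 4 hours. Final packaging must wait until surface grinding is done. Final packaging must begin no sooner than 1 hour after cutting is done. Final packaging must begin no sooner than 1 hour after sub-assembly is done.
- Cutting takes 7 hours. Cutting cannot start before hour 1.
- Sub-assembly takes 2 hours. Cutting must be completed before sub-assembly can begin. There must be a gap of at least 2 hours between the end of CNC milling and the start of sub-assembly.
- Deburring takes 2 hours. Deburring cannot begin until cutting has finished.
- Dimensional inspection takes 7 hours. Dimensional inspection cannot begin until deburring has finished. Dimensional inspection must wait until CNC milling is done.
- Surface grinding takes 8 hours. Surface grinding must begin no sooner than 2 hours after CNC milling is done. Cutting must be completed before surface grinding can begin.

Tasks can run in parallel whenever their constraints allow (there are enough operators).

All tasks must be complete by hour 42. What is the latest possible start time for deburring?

To finish by hour 42, final packaging (duration 4) must start no later than hour 38.
Surface grinding must finish before final packaging (must start by hour 38). With an 8-hour duration, surface grinding must start by 38 − 8 = hour 30.
Dimensional inspection must finish by hour 42; it takes 7 hours, so it must start by 42 − 7 = hour 35.
Coating has no dependents, so it just needs to finish by hour 42. Starting by 42 − 8 = hour 34 achieves that.
Since final packaging (must start by hour 38, minus 1-hour gap → hour 37) depends on it, sub-assembly must finish by hour 37. Backing off its 2-hour duration gives a latest start of hour 35.
CNC milling feeds surface grinding (must start by hour 30, minus 2-hour gap → hour 28); dimensional inspection (must start by hour 35); coating (must start by hour 34); sub-assembly (must start by hour 35, minus 2-hour gap → hour 33). Taking the minimum, CNC milling must finish by hour 28 and start by 28 − 9 = hour 19.
Deburring has several dependents: CNC milling (must start by hour 19, minus 3-hour gap → hour 16); dimensional inspection (must start by hour 35). The earliest of those limits is hour 16, so deburring must start by 16 − 2 = hour 14.

14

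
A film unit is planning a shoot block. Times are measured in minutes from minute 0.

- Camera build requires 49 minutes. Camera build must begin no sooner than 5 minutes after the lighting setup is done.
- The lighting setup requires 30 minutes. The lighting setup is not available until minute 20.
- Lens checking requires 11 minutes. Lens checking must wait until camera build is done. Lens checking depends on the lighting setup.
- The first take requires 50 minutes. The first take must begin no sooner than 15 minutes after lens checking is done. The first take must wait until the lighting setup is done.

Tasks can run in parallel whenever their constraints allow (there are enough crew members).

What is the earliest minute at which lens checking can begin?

After its own release at minute 20, the lighting setup can start at minute 20 and finishes at minute 50.
Camera build cannot begin until the lighting setup (finishes minute 50, plus 5-minute gap → minute 55). It runs from minute 55 to 55 + 49 = minute 104.
Lens checking waits on camera build (finishes minute 104); the lighting setup (finishes minute 50). The latest of these is minute 104, which is the earliest lens checking can start.

104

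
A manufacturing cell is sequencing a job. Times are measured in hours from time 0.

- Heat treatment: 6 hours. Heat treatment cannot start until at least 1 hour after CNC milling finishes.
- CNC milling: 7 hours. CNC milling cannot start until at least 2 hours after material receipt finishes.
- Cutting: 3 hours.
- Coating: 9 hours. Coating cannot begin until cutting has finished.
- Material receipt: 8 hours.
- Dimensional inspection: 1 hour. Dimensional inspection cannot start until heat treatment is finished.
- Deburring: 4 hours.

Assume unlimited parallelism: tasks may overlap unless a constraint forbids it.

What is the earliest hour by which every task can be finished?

25

Deburring has no prerequisites, so it starts at hour 0 and finishes at hour 4.
Nothing blocks cutting, so it runs from hour 0 to hour 3.
After cutting (finishes hour 3), coating can start at hour 3 and finishes at hour 12.
Material receipt can start immediately at hour 0; it finishes at hour 8.
CNC milling waits on material receipt (finishes hour 8, plus 2-hour gap → hour 10), so it starts at hour 10 and finishes at 10 + 7 = hour 17.
Heat treatment cannot begin until CNC milling (finishes hour 17, plus 1-hour gap → hour 18). It runs from hour 18 to 18 + 6 = hour 24.
After heat treatment (finishes hour 24), dimensional inspection can start at hour 24 and finishes at hour 25.
All tasks are finished once the last one completes. Finish times: Material receipt at 8, Cutting at 3, Deburring at 4, CNC milling at 17, Heat treatment at 24, Dimensional inspection at 25, Coating at 12. The latest is hour 25.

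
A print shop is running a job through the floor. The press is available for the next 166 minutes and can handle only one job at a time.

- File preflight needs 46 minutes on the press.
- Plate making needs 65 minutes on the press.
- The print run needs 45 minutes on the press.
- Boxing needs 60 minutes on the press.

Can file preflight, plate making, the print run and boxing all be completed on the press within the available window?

No

Running back to back, the jobs need 46 + 65 + 45 + 60 = 216 minutes on the press.
Since 216 > 166, they cannot all fit.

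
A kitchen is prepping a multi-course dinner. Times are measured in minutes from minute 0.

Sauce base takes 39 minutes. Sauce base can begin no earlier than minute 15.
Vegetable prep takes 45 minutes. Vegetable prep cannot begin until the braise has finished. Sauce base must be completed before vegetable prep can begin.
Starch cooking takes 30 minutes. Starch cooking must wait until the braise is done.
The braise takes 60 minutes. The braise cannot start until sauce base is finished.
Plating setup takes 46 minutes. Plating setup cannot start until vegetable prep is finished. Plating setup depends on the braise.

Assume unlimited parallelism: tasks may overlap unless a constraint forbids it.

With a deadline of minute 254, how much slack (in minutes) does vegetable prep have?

Sauce base cannot begin until its own release at minute 15. It runs from minute 15 to 15 + 39 = minute 54.
The braise waits on sauce base (finishes minute 54), so it starts at minute 54 and finishes at 54 + 60 = minute 114.
Vegetable prep has to wait for the braise (finishes minute 114); sauce base (finishes minute 54). The latest of these is minute 114, so vegetable prep runs minute 114 to 114 + 45 = minute 159.

Working backward from the deadline:
Plating setup has no dependents, so it just needs to finish by minute 254. Starting by 254 − 46 = minute 208 achieves that.
Since plating setup (must start by minute 208) depends on it, vegetable prep must finish by minute 208. Backing off its 45-minute duration gives a latest start of minute 163.
So vegetable prep can start as early as minute 114 and as late as minute 163, giving 163 − 114 = 49 minutes of slack.

49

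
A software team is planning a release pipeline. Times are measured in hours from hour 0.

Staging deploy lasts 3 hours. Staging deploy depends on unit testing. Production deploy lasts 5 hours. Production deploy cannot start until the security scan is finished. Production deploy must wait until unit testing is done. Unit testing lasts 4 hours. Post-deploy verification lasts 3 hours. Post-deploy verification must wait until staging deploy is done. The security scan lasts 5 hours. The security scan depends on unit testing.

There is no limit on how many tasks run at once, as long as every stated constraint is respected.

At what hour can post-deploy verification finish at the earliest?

Nothing blocks unit testing, so it runs from hour 0 to hour 4.
Staging deploy cannot begin until unit testing (finishes hour 4). It runs from hour 4 to 4 + 3 = hour 7.
Post-deploy verification cannot begin until staging deploy (finishes hour 7). It runs from hour 7 to 7 + 3 = hour 10.

10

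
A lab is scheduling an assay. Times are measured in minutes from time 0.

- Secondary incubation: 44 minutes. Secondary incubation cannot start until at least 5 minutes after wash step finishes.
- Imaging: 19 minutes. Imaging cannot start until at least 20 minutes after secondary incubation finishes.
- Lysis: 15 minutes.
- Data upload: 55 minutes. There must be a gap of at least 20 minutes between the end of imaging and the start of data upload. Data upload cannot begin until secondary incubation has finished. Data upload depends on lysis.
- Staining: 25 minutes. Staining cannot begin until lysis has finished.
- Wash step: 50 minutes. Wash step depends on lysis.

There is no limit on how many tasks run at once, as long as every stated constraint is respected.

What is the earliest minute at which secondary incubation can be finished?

Lysis has no prerequisites, so it starts at minute 0 and finishes at minute 15.
Wash step cannot begin until lysis (finishes minute 15). It runs from minute 15 to 15 + 50 = minute 65.
Secondary incubation waits on wash step (finishes minute 65, plus 5-minute gap → minute 70), so it starts at minute 70 and finishes at 70 + 44 = minute 114.

114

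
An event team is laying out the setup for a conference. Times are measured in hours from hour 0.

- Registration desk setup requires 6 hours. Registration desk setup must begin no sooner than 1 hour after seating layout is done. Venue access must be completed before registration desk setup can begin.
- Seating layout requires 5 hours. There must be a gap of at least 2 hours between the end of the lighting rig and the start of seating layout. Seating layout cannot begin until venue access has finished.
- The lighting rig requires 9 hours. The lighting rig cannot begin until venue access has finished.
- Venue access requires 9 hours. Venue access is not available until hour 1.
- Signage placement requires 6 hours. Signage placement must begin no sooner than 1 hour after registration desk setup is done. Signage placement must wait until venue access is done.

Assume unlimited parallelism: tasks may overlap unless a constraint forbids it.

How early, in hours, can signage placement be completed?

40

After its own release at hour 1, venue access can start at hour 1 and finishes at hour 10.
The lighting rig cannot begin until venue access (finishes hour 10). It runs from hour 10 to 10 + 9 = hour 19.
Seating layout has to wait for the lighting rig (finishes hour 19, plus 2-hour gap → hour 21); venue access (finishes hour 10). The latest of these is hour 21, so seating layout runs hour 21 to 21 + 5 = hour 26.
Registration desk setup has to wait for seating layout (finishes hour 26, plus 1-hour gap → hour 27); venue access (finishes hour 10). The latest of these is hour 27, so registration desk setup runs hour 27 to 27 + 6 = hour 33.
Signage placement cannot start until registration desk setup (finishes hour 33, plus 1-hour gap → hour 34); venue access (finishes hour 10). The controlling bound is hour 34, so signage placement finishes at 34 + 6 = hour 40.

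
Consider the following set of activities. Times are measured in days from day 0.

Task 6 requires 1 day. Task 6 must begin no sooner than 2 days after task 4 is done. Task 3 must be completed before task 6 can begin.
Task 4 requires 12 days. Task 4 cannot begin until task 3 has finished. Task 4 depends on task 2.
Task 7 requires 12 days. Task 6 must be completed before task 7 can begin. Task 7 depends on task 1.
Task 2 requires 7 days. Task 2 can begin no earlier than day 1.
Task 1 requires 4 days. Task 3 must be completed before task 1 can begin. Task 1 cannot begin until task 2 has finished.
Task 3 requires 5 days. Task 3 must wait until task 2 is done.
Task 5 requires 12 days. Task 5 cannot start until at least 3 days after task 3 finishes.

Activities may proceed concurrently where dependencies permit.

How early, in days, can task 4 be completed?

25

Task 2 cannot begin until its own release at day 1. It runs from day 1 to 1 + 7 = day 8.
Task 3 waits on task 2 (finishes day 8), so it starts at day 8 and finishes at 8 + 5 = day 13.
Task 4 needs all of task 3 (finishes day 13); task 2 (finishes day 8). That puts its earliest start at day 13; it finishes at 13 + 12 = day 25.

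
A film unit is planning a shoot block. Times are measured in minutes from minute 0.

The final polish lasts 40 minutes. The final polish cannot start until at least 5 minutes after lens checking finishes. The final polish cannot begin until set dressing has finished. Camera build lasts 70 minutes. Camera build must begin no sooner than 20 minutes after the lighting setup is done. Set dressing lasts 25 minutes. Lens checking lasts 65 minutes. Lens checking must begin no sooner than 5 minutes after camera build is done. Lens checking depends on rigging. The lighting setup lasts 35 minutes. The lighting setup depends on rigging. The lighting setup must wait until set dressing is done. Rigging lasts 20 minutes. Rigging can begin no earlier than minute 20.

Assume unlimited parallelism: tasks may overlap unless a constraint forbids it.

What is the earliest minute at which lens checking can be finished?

Set dressing can start immediately at minute 0; it finishes at minute 25.
Rigging cannot begin until its own release at minute 20. It runs from minute 20 to 20 + 20 = minute 40.
For the lighting setup: rigging (finishes minute 40); set dressing (finishes minute 25). Taking the maximum gives a start of minute 40, and it finishes at 40 + 35 = minute 75.
After the lighting setup (finishes minute 75, plus 20-minute gap → minute 95), camera build can start at minute 95 and finishes at minute 165.
Lens checking cannot start until camera build (finishes minute 165, plus 5-minute gap → minute 170); rigging (finishes minute 40). The controlling bound is minute 170, so lens checking finishes at 170 + 65 = minute 235.

235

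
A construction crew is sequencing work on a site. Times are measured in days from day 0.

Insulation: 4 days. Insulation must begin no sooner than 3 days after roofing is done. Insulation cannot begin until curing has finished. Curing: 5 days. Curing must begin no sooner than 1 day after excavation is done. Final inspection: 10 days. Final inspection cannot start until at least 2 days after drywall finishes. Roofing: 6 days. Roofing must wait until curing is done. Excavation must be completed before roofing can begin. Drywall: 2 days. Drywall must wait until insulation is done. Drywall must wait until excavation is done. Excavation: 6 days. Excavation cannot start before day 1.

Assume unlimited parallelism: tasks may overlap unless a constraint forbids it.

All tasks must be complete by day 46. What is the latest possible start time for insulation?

28

Final inspection has no dependents, so it just needs to finish by day 46. Starting by 46 − 10 = day 36 achieves that.
Drywall has to be done before final inspection (must start by day 36, minus 2-day gap → day 34). That means finishing by day 34, i.e. starting by 34 − 2 = day 32.
Insulation must finish before drywall (must start by day 32). With a 4-day duration, insulation must start by 32 − 4 = day 28.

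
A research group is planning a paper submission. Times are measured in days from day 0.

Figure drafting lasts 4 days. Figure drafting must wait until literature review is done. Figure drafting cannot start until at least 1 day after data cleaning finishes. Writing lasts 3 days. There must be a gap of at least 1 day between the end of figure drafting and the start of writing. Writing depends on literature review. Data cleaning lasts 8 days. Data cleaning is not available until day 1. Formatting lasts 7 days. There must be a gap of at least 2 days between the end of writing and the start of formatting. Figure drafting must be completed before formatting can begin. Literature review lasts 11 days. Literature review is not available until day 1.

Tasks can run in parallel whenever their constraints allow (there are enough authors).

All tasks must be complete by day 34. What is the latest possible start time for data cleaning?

Nothing follows formatting; the deadline of day 34 is its only limit. It must start by 34 − 7 = day 27.
Writing feeds into formatting (must start by day 27, minus 2-day gap → day 25); so writing must finish by day 25 and therefore start by day 22.
Figure drafting must finish in time for writing (must start by day 22, minus 1-day gap → day 21); formatting (must start by day 27). The tightest is day 21, so figure drafting must start by 21 − 4 = day 17.
Data cleaning feeds into figure drafting (must start by day 17, minus 1-day gap → day 16); so data cleaning must finish by day 16 and therefore start by day 8.

8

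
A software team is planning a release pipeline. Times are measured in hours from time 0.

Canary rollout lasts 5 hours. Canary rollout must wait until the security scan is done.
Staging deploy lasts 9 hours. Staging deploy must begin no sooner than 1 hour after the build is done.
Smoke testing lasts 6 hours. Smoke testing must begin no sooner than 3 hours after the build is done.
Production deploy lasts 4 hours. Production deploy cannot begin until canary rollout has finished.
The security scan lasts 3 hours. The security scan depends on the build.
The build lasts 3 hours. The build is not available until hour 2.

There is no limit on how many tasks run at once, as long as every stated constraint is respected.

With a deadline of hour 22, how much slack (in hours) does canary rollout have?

The build cannot begin until its own release at hour 2. It runs from hour 2 to 2 + 3 = hour 5.
The security scan waits on the build (finishes hour 5), so it starts at hour 5 and finishes at 5 + 3 = hour 8.
Canary rollout waits on the security scan (finishes hour 8), so it starts at hour 8 and finishes at 8 + 5 = hour 13.

Working backward from the deadline:
Nothing follows production deploy; the deadline of hour 22 is its only limit. It must start by 22 − 4 = hour 18.
Canary rollout feeds into production deploy (must start by hour 18); so canary rollout must finish by hour 18 and therefore start by hour 13.
So canary rollout can start as early as hour 8 and as late as hour 13, giving 13 − 8 = 5 hours of slack.

5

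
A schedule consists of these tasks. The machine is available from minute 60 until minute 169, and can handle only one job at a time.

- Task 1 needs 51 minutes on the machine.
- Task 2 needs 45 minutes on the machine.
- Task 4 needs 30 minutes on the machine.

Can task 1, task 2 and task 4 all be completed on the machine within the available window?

The machine window is 169 − 60 = 109 minutes.
Running back to back, the jobs need 51 + 45 + 30 = 126 minutes on the machine.
Since 126 > 109, they cannot all fit.

No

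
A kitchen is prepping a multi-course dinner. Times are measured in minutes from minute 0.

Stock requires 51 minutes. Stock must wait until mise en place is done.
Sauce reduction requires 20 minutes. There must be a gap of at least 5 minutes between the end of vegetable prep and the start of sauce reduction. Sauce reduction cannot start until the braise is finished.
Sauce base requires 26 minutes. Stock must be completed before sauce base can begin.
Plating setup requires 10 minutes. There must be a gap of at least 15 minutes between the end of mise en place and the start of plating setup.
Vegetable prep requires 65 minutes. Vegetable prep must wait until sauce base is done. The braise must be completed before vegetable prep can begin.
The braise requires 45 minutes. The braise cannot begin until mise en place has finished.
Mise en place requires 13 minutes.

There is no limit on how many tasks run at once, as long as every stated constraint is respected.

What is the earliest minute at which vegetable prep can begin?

Mise en place can start immediately at minute 0; it finishes at minute 13.
The braise cannot begin until mise en place (finishes minute 13). It runs from minute 13 to 13 + 45 = minute 58.
After mise en place (finishes minute 13), stock can start at minute 13 and finishes at minute 64.
Sauce base waits on stock (finishes minute 64), so it starts at minute 64 and finishes at 64 + 26 = minute 90.
Vegetable prep waits on sauce base (finishes minute 90); the braise (finishes minute 58). The latest of these is minute 90, which is the earliest vegetable prep can start.

90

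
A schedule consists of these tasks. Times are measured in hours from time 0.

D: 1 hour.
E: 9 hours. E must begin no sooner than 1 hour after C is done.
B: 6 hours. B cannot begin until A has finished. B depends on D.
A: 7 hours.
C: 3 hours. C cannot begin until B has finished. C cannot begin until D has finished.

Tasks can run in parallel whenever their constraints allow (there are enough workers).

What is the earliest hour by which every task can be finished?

26

Nothing blocks D, so it runs from hour 0 to hour 1.
A can start immediately at hour 0; it finishes at hour 7.
B needs all of A (finishes hour 7); D (finishes hour 1). That puts its earliest start at hour 7; it finishes at 7 + 6 = hour 13.
C cannot start until B (finishes hour 13); D (finishes hour 1). The controlling bound is hour 13, so C finishes at 13 + 3 = hour 16.
After C (finishes hour 16, plus 1-hour gap → hour 17), E can start at hour 17 and finishes at hour 26.
All tasks are finished once the last one completes. Finish times: A at 7, B at 13, C at 16, D at 1, E at 26. The latest is hour 26.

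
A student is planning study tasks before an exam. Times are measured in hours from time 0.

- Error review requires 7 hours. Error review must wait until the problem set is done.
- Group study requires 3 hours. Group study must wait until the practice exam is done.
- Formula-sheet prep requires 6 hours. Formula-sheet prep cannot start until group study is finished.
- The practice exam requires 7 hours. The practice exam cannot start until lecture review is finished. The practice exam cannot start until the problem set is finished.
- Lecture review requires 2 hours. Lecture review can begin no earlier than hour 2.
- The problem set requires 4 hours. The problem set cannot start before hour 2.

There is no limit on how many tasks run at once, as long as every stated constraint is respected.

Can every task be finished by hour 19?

The problem set waits on its own release at hour 2, so it starts at hour 2 and finishes at 2 + 4 = hour 6.
Error review waits on the problem set (finishes hour 6), so it starts at hour 6 and finishes at 6 + 7 = hour 13.
After its own release at hour 2, lecture review can start at hour 2 and finishes at hour 4.
For the practice exam: lecture review (finishes hour 4); the problem set (finishes hour 6). Taking the maximum gives a start of hour 6, and it finishes at 6 + 7 = hour 13.
Group study cannot begin until the practice exam (finishes hour 13). It runs from hour 13 to 13 + 3 = hour 16.
After group study (finishes hour 16), formula-sheet prep can start at hour 16 and finishes at hour 22.
The earliest everything can be done is hour 22, which is after the deadline of 19, so it is not possible.

No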